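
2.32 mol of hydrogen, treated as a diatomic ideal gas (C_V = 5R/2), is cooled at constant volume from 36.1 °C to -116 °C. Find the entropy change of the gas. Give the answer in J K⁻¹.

ΔS = -32.6 J/K

In kelvin: T₁ = 309.25 K, T₂ = 157.15 K. At constant volume, ΔS = nC_V ln(T₂/T₁) with C_V = 5R/2 = 20.79 J mol⁻¹ K⁻¹.
ΔS = 2.32 × 20.79 × ln(157.15/309.25) = -32.6 J/K.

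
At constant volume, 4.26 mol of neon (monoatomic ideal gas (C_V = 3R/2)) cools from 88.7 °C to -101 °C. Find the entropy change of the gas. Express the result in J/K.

ΔS = -39.5 J/K

In kelvin: T₁ = 361.85 K, T₂ = 172.15 K. At constant volume, ΔS = nC_V ln(T₂/T₁) with C_V = 3R/2 = 12.47 J mol⁻¹ K⁻¹.
ΔS = 4.26 × 12.47 × ln(172.15/361.85) = -39.5 J/K.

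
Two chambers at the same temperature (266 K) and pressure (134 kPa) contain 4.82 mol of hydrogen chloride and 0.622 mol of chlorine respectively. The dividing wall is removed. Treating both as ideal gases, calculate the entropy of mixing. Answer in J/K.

ΔS_mix = 16.1 J/K

Mole fractions: x_A = 4.82/5.44 = 0.886, x_B = 0.114.
ΔS_mix = −R(n_A ln x_A + n_B ln x_B) = −8.314 × (4.82 ln 0.886 + 0.622 ln 0.114) = 16.1 J/K.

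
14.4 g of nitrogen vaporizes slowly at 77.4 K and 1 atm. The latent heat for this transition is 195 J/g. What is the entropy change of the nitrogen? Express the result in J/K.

Heat absorbed by the substance: Q = mL = 14.4 × 195 = 2808 J.
At constant T, ΔS = Q_rev/T = 2808 / 77.4 = 36.3 J/K.

ΔS = 36.3 J/K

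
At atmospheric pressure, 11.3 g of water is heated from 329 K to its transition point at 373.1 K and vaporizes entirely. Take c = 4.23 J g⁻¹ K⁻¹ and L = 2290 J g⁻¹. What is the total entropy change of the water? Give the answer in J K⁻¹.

Warming step: ΔS₁ = m c ln(T_tr/T_i) = 11.3 × 4.23 × ln(373.1/329) = 6.013 J/K.
Phase change: ΔS₂ = +mL/T_tr = 11.3 × 2290 / 373.1 = 69.36 J/K.
ΔS_total = (6.013) + (69.36) = 75.4 J/K.

ΔS = 75.4 J/K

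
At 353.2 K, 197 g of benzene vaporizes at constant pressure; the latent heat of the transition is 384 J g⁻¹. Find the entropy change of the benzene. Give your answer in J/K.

Heat absorbed by the substance: Q = mL = 197 × 384 = 75648 J.
At constant T, ΔS = Q_rev/T = 75648 / 353.2 = 214 J/K.

ΔS = 214 J/K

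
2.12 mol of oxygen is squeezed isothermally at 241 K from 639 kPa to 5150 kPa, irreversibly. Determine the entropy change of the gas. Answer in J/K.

Entropy is a state function, so ΔS_gas depends only on the end states.
For an isothermal ideal gas ΔS_gas = nR ln(P₁/P₂) = 2.12 × 8.314 × ln(639/5150) = -36.8 J/K.

ΔS_gas = -36.8 J/K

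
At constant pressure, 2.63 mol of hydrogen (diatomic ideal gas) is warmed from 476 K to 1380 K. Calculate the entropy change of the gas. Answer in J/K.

At constant pressure, ΔS = nC_p ln(T₂/T₁) with C_p = 7R/2 = 29.1 J mol⁻¹ K⁻¹.
ΔS = 2.63 × 29.1 × ln(1380/476) = 81.5 J/K.

ΔS = 81.5 J/K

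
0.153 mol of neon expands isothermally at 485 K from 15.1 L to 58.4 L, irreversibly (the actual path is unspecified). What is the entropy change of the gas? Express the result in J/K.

Entropy is a state function, so ΔS_gas depends only on the end states.
For an isothermal ideal gas ΔS_gas = nR ln(V₂/V₁) = 0.153 × 8.314 × ln(58.4/15.1) = 1.72 J/K.

ΔS_gas = 1.72 J/K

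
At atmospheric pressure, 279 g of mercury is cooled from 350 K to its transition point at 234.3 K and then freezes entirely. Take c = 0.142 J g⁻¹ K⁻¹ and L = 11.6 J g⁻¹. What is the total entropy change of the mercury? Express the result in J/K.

ΔS = -29.7 J/K

Cooling step: ΔS₁ = m c ln(T_tr/T_i) = 279 × 0.142 × ln(234.3/350) = -15.9 J/K.
Phase change: ΔS₂ = −mL/T_tr = −279 × 11.6 / 234.3 = -13.81 J/K.
ΔS_total = (-15.9) + (-13.81) = -29.7 J/K.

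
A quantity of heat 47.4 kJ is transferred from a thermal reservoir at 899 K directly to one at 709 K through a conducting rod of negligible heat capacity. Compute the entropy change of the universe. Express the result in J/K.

ΔS_hot = −Q/T_H = −47400/899 = -52.73 J/K and ΔS_cold = +Q/T_C = 47400/709 = 66.85 J/K.
ΔS_total = -52.73 + 66.85 = 14.1 J/K, positive as the second law requires.

ΔS_total = 14.1 J/K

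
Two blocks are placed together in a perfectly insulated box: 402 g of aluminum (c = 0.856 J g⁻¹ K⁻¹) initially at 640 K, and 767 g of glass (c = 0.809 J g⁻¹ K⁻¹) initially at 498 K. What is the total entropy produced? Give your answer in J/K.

ΔS_total = 7.12 J/K

Energy balance: T_f = (m₁c₁T₁ + m₂c₂T₂)/(m₁c₁ + m₂c₂) = 548.66 K.
ΔS₁ = m₁c₁ ln(T_f/T₁) = 344.112 × ln(548.66/640) = -52.99 J/K.
ΔS₂ = m₂c₂ ln(T_f/T₂) = 620.503 × ln(548.66/498) = 60.11 J/K.
ΔS_total = -52.99 + 60.11 = 7.12 J/K.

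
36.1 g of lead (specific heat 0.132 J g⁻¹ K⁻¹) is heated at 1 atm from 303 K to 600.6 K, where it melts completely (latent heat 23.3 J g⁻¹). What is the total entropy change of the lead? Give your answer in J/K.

Warming step: ΔS₁ = m c ln(T_tr/T_i) = 36.1 × 0.132 × ln(600.6/303) = 3.26 J/K.
Phase change: ΔS₂ = +mL/T_tr = 36.1 × 23.3 / 600.6 = 1.4 J/K.
ΔS_total = (3.26) + (1.4) = 4.66 J/K.

ΔS = 4.66 J/K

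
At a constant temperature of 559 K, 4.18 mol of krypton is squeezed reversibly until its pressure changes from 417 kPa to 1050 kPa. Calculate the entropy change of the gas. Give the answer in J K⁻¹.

For an isothermal ideal gas ΔS_gas = nR ln(P₁/P₂) = 4.18 × 8.314 × ln(417/1050) = -32.1 J/K.

ΔS_gas = -32.1 J/K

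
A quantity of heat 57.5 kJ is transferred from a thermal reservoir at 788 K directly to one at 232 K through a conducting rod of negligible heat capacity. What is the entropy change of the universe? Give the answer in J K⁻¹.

ΔS_hot = −Q/T_H = −57500/788 = -72.97 J/K and ΔS_cold = +Q/T_C = 57500/232 = 247.8 J/K.
ΔS_total = -72.97 + 247.8 = 175 J/K, positive as the second law requires.

ΔS_total = 175 J/K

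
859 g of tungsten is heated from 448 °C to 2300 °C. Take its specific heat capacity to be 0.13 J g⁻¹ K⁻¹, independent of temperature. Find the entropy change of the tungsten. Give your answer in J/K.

ΔS = 142 J/K

In kelvin: T₁ = 721.15 K, T₂ = 2573.15 K. ΔS = ∫dQ_rev/T = m c ln(T₂/T₁) = 859 × 0.13 × ln(2573.15/721.15) = 142 J/K.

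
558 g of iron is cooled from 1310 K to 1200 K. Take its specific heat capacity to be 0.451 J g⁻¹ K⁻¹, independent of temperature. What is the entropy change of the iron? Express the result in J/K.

ΔS = -22.1 J/K

ΔS = ∫dQ_rev/T = m c ln(T₂/T₁) = 558 × 0.451 × ln(1200/1310) = -22.1 J/K.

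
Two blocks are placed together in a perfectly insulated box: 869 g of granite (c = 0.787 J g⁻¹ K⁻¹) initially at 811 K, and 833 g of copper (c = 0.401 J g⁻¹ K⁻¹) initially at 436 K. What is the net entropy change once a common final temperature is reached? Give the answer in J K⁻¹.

ΔS_total = 39.8 J/K

Energy balance: T_f = (m₁c₁T₁ + m₂c₂T₂)/(m₁c₁ + m₂c₂) = 687.94 K.
ΔS₁ = m₁c₁ ln(T_f/T₁) = 683.903 × ln(687.94/811) = -112.5 J/K.
ΔS₂ = m₂c₂ ln(T_f/T₂) = 334.033 × ln(687.94/436) = 152.3 J/K.
ΔS_total = -112.5 + 152.3 = 39.8 J/K.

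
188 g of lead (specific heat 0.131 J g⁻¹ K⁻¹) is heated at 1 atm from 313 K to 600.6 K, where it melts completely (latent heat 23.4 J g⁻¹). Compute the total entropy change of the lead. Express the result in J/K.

ΔS = 23.4 J/K

Warming step: ΔS₁ = m c ln(T_tr/T_i) = 188 × 0.131 × ln(600.6/313) = 16.05 J/K.
Phase change: ΔS₂ = +mL/T_tr = 188 × 23.4 / 600.6 = 7.325 J/K.
ΔS_total = (16.05) + (7.325) = 23.4 J/K.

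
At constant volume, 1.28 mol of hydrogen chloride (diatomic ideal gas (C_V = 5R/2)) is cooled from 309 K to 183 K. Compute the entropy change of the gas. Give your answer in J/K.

At constant volume, ΔS = nC_V ln(T₂/T₁) with C_V = 5R/2 = 20.79 J mol⁻¹ K⁻¹.
ΔS = 1.28 × 20.79 × ln(183/309) = -13.9 J/K.

ΔS = -13.9 J/K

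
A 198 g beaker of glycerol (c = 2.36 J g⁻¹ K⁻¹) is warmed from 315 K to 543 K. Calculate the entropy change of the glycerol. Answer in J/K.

ΔS = ∫dQ_rev/T = m c ln(T₂/T₁) = 198 × 2.36 × ln(543/315) = 254 J/K.

ΔS = 254 J/K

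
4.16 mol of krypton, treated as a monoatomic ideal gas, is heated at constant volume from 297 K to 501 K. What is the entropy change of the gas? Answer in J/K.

At constant volume, ΔS = nC_V ln(T₂/T₁) with C_V = 3R/2 = 12.47 J mol⁻¹ K⁻¹.
ΔS = 4.16 × 12.47 × ln(501/297) = 27.1 J/K.

ΔS = 27.1 J/K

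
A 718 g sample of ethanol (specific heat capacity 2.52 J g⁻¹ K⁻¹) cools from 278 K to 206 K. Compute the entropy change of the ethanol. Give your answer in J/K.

ΔS = ∫dQ_rev/T = m c ln(T₂/T₁) = 718 × 2.52 × ln(206/278) = -542 J/K.

ΔS = -542 J/K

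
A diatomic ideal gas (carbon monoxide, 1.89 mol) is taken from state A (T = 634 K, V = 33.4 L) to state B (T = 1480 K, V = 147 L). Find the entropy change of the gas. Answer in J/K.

ΔS = 56.6 J/K

Entropy is a state function: ΔS = nC_V ln(T₂/T₁) + nR ln(V₂/V₁), with C_V = 5R/2 = 20.79 J mol⁻¹ K⁻¹ for a diatomic ideal gas.
ΔS = 1.89 × [20.79 × ln(1480/634) + 8.314 × ln(147/33.4)] = 56.6 J/K.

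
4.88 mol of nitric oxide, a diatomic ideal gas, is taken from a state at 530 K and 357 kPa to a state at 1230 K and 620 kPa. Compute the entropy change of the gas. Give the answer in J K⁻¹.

ΔS = 97.2 J/K

ΔS = nC_p ln(T₂/T₁) − nR ln(P₂/P₁), with C_p = 7R/2 = 29.1 J mol⁻¹ K⁻¹ for a diatomic ideal gas.
ΔS = 4.88 × [29.1 × ln(1230/530) − 8.314 × ln(620/357)] = 97.2 J/K.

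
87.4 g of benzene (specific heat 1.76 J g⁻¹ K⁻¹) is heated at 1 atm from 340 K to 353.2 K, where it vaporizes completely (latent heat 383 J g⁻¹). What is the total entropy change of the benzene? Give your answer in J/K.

Warming step: ΔS₁ = m c ln(T_tr/T_i) = 87.4 × 1.76 × ln(353.2/340) = 5.859 J/K.
Phase change: ΔS₂ = +mL/T_tr = 87.4 × 383 / 353.2 = 94.77 J/K.
ΔS_total = (5.859) + (94.77) = 101 J/K.

ΔS = 101 J/K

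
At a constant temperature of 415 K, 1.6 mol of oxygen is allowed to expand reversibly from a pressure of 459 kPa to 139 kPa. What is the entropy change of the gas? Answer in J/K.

For an isothermal ideal gas ΔS_gas = nR ln(P₁/P₂) = 1.6 × 8.314 × ln(459/139) = 15.9 J/K.

ΔS_gas = 15.9 J/K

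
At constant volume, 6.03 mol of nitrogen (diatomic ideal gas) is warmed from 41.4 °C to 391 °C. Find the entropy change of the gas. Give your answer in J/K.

In kelvin: T₁ = 314.55 K, T₂ = 664.15 K. At constant volume, ΔS = nC_V ln(T₂/T₁) with C_V = 5R/2 = 20.79 J mol⁻¹ K⁻¹.
ΔS = 6.03 × 20.79 × ln(664.15/314.55) = 93.7 J/K.

ΔS = 93.7 J/K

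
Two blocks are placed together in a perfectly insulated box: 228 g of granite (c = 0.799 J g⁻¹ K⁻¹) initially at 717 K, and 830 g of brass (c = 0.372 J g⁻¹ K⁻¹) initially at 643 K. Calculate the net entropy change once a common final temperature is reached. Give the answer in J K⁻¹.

Energy balance: T_f = (m₁c₁T₁ + m₂c₂T₂)/(m₁c₁ + m₂c₂) = 670.46 K.
ΔS₁ = m₁c₁ ln(T_f/T₁) = 182.172 × ln(670.46/717) = -12.226 J/K.
ΔS₂ = m₂c₂ ln(T_f/T₂) = 308.76 × ln(670.46/643) = 12.912 J/K.
ΔS_total = -12.226 + 12.912 = 0.686 J/K.

ΔS_total = 0.686 J/K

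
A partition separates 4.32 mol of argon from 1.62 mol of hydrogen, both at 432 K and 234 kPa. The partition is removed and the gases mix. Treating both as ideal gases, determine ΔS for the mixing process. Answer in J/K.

Mole fractions: x_A = 4.32/5.94 = 0.727, x_B = 0.273.
ΔS_mix = −R(n_A ln x_A + n_B ln x_B) = −8.314 × (4.32 ln 0.727 + 1.62 ln 0.273) = 28.9 J/K.

ΔS_mix = 28.9 J/K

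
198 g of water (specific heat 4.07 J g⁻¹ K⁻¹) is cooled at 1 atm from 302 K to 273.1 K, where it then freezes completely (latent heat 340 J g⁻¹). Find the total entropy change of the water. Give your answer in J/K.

ΔS = -328 J/K

Cooling step: ΔS₁ = m c ln(T_tr/T_i) = 198 × 4.07 × ln(273.1/302) = -81.06 J/K.
Phase change: ΔS₂ = −mL/T_tr = −198 × 340 / 273.1 = -246.5 J/K.
ΔS_total = (-81.06) + (-246.5) = -328 J/K.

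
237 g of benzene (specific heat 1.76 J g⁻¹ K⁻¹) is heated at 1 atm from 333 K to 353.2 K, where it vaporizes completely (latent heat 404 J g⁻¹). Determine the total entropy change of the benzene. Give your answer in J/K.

Warming step: ΔS₁ = m c ln(T_tr/T_i) = 237 × 1.76 × ln(353.2/333) = 24.57 J/K.
Phase change: ΔS₂ = +mL/T_tr = 237 × 404 / 353.2 = 271.1 J/K.
ΔS_total = (24.57) + (271.1) = 296 J/K.

ΔS = 296 J/K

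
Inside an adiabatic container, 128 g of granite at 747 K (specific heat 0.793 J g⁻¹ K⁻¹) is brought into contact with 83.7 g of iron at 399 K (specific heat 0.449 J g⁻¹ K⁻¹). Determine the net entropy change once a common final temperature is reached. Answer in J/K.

Energy balance: T_f = (m₁c₁T₁ + m₂c₂T₂)/(m₁c₁ + m₂c₂) = 652.97 K.
ΔS₁ = m₁c₁ ln(T_f/T₁) = 101.504 × ln(652.97/747) = -13.6559 J/K.
ΔS₂ = m₂c₂ ln(T_f/T₂) = 37.5813 × ln(652.97/399) = 18.5114 J/K.
ΔS_total = -13.6559 + 18.5114 = 4.86 J/K.

ΔS_total = 4.86 J/K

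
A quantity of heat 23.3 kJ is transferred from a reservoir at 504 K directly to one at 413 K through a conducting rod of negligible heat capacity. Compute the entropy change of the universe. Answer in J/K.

ΔS_hot = −Q/T_H = −23300/504 = -46.23 J/K and ΔS_cold = +Q/T_C = 23300/413 = 56.42 J/K.
ΔS_total = -46.23 + 56.42 = 10.2 J/K, positive as the second law requires.

ΔS_total = 10.2 J/K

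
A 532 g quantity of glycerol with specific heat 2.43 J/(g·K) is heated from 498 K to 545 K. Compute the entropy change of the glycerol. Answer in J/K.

ΔS = 117 J/K

ΔS = ∫dQ_rev/T = m c ln(T₂/T₁) = 532 × 2.43 × ln(545/498) = 117 J/K.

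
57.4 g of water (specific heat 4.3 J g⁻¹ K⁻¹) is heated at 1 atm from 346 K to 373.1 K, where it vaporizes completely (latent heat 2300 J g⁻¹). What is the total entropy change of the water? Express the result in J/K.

ΔS = 372 J/K

Warming step: ΔS₁ = m c ln(T_tr/T_i) = 57.4 × 4.3 × ln(373.1/346) = 18.61 J/K.
Phase change: ΔS₂ = +mL/T_tr = 57.4 × 2300 / 373.1 = 353.8 J/K.
ΔS_total = (18.61) + (353.8) = 372 J/K.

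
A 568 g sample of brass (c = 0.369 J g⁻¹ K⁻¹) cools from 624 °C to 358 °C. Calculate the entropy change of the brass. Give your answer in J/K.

In kelvin: T₁ = 897.15 K, T₂ = 631.15 K. ΔS = ∫dQ_rev/T = m c ln(T₂/T₁) = 568 × 0.369 × ln(631.15/897.15) = -73.7 J/K.

ΔS = -73.7 J/K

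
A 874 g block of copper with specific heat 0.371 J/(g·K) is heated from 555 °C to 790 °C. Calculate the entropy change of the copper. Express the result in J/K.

ΔS = 81 J/K

In kelvin: T₁ = 828.15 K, T₂ = 1063.15 K. ΔS = ∫dQ_rev/T = m c ln(T₂/T₁) = 874 × 0.371 × ln(1063.15/828.15) = 81 J/K.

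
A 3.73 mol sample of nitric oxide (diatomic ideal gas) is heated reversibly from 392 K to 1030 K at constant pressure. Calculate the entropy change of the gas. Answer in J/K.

At constant pressure, ΔS = nC_p ln(T₂/T₁) with C_p = 7R/2 = 29.1 J mol⁻¹ K⁻¹.
ΔS = 3.73 × 29.1 × ln(1030/392) = 105 J/K.

ΔS = 105 J/K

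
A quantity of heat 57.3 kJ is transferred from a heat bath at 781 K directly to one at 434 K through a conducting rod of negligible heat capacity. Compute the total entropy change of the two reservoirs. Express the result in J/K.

ΔS_total = 58.7 J/K

ΔS_hot = −Q/T_H = −57300/781 = -73.367 J/K and ΔS_cold = +Q/T_C = 57300/434 = 132.03 J/K.
ΔS_total = -73.367 + 132.03 = 58.7 J/K, positive as the second law requires.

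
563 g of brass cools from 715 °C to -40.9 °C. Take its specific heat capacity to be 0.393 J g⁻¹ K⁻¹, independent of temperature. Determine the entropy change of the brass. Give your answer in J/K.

In kelvin: T₁ = 988.15 K, T₂ = 232.25 K. ΔS = ∫dQ_rev/T = m c ln(T₂/T₁) = 563 × 0.393 × ln(232.25/988.15) = -320 J/K.

ΔS = -320 J/K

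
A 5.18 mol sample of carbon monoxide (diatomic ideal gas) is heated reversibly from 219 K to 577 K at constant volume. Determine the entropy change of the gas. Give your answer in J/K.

ΔS = 104 J/K

At constant volume, ΔS = nC_V ln(T₂/T₁) with C_V = 5R/2 = 20.79 J mol⁻¹ K⁻¹.
ΔS = 5.18 × 20.79 × ln(577/219) = 104 J/K.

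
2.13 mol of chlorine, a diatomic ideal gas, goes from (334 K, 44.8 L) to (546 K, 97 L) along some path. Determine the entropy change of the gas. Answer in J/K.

ΔS = 35.4 J/K

Entropy is a state function: ΔS = nC_V ln(T₂/T₁) + nR ln(V₂/V₁), with C_V = 5R/2 = 20.79 J mol⁻¹ K⁻¹ for a diatomic ideal gas.
ΔS = 2.13 × [20.79 × ln(546/334) + 8.314 × ln(97/44.8)] = 35.4 J/K.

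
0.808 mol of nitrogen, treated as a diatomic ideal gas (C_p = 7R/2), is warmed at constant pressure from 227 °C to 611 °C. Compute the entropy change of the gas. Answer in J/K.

In kelvin: T₁ = 500.15 K, T₂ = 884.15 K. At constant pressure, ΔS = nC_p ln(T₂/T₁) with C_p = 7R/2 = 29.1 J mol⁻¹ K⁻¹.
ΔS = 0.808 × 29.1 × ln(884.15/500.15) = 13.4 J/K.

ΔS = 13.4 J/K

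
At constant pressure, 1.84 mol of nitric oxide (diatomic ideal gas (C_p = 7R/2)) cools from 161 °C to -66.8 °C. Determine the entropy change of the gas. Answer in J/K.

In kelvin: T₁ = 434.15 K, T₂ = 206.35 K. At constant pressure, ΔS = nC_p ln(T₂/T₁) with C_p = 7R/2 = 29.1 J mol⁻¹ K⁻¹.
ΔS = 1.84 × 29.1 × ln(206.35/434.15) = -39.8 J/K.

ΔS = -39.8 J/K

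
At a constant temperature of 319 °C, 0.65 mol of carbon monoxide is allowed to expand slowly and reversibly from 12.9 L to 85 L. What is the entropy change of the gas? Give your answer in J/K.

ΔS_gas = 10.2 J/K

For an isothermal ideal gas ΔS_gas = nR ln(V₂/V₁) = 0.65 × 8.314 × ln(85/12.9) = 10.2 J/K.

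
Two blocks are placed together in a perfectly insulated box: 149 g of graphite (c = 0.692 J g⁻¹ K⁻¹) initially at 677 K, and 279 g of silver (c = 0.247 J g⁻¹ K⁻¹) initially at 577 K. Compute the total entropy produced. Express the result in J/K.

ΔS_total = 0.522 J/K

Energy balance: T_f = (m₁c₁T₁ + m₂c₂T₂)/(m₁c₁ + m₂c₂) = 636.94 K.
ΔS₁ = m₁c₁ ln(T_f/T₁) = 103.108 × ln(636.94/677) = -6.289 J/K.
ΔS₂ = m₂c₂ ln(T_f/T₂) = 68.913 × ln(636.94/577) = 6.811 J/K.
ΔS_total = -6.289 + 6.811 = 0.522 J/K.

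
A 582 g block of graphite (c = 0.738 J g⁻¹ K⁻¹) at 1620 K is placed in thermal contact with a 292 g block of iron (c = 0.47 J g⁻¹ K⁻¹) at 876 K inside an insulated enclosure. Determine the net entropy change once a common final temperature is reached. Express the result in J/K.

Energy balance: T_f = (m₁c₁T₁ + m₂c₂T₂)/(m₁c₁ + m₂c₂) = 1439.8 K.
ΔS₁ = m₁c₁ ln(T_f/T₁) = 429.516 × ln(1439.8/1620) = -50.64 J/K.
ΔS₂ = m₂c₂ ln(T_f/T₂) = 137.24 × ln(1439.8/876) = 68.2 J/K.
ΔS_total = -50.64 + 68.2 = 17.6 J/K.

ΔS_total = 17.6 J/K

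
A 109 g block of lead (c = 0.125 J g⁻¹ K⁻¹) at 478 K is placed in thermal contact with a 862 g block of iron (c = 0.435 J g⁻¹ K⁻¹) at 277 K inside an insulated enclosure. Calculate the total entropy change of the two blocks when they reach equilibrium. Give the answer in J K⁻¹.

Energy balance: T_f = (m₁c₁T₁ + m₂c₂T₂)/(m₁c₁ + m₂c₂) = 284.05 K.
ΔS₁ = m₁c₁ ln(T_f/T₁) = 13.625 × ln(284.05/478) = -7.091 J/K.
ΔS₂ = m₂c₂ ln(T_f/T₂) = 374.97 × ln(284.05/277) = 9.421 J/K.
ΔS_total = -7.091 + 9.421 = 2.33 J/K.

ΔS_total = 2.33 J/K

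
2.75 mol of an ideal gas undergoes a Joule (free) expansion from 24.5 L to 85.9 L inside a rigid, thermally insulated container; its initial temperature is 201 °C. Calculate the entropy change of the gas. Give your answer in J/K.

ΔS_gas = 28.7 J/K

No heat is exchanged and no work is done, so the ideal-gas temperature stays constant.
Entropy is a state function; using a reversible isothermal path, ΔS_gas = nR ln(V₂/V₁) = 2.75 × 8.314 × ln(85.9/24.5) = 28.7 J/K.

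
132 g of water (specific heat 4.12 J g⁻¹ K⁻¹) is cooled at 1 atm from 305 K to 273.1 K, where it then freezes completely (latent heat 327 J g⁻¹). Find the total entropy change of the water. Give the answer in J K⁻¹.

Cooling step: ΔS₁ = m c ln(T_tr/T_i) = 132 × 4.12 × ln(273.1/305) = -60.08 J/K.
Phase change: ΔS₂ = −mL/T_tr = −132 × 327 / 273.1 = -158.1 J/K.
ΔS_total = (-60.08) + (-158.1) = -218 J/K.

ΔS = -218 J/K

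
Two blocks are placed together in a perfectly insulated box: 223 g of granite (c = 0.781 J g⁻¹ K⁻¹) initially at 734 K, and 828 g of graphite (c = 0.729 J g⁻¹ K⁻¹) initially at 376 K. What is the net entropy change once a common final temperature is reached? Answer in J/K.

ΔS_total = 33.8 J/K

Energy balance: T_f = (m₁c₁T₁ + m₂c₂T₂)/(m₁c₁ + m₂c₂) = 456.17 K.
ΔS₁ = m₁c₁ ln(T_f/T₁) = 174.163 × ln(456.17/734) = -82.841 J/K.
ΔS₂ = m₂c₂ ln(T_f/T₂) = 603.612 × ln(456.17/376) = 116.66 J/K.
ΔS_total = -82.841 + 116.66 = 33.8 J/K.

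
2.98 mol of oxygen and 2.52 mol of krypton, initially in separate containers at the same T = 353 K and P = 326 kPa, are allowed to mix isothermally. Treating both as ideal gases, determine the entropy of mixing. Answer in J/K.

ΔS_mix = 31.5 J/K

Mole fractions: x_A = 2.98/5.5 = 0.542, x_B = 0.458.
ΔS_mix = −R(n_A ln x_A + n_B ln x_B) = −8.314 × (2.98 ln 0.542 + 2.52 ln 0.458) = 31.5 J/K.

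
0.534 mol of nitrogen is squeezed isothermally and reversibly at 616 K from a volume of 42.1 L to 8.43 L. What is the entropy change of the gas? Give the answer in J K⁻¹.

ΔS_gas = -7.14 J/K

For an isothermal ideal gas ΔS_gas = nR ln(V₂/V₁) = 0.534 × 8.314 × ln(8.43/42.1) = -7.14 J/K.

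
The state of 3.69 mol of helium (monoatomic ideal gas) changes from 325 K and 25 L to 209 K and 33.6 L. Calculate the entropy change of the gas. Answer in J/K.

Entropy is a state function: ΔS = nC_V ln(T₂/T₁) + nR ln(V₂/V₁), with C_V = 3R/2 = 12.47 J mol⁻¹ K⁻¹ for a monoatomic ideal gas.
ΔS = 3.69 × [12.47 × ln(209/325) + 8.314 × ln(33.6/25)] = -11.2 J/K.

ΔS = -11.2 J/K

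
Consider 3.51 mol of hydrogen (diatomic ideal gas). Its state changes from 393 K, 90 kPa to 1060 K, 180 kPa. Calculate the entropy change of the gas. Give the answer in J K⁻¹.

ΔS = 81.1 J/K

ΔS = nC_p ln(T₂/T₁) − nR ln(P₂/P₁), with C_p = 7R/2 = 29.1 J mol⁻¹ K⁻¹ for a diatomic ideal gas.
ΔS = 3.51 × [29.1 × ln(1060/393) − 8.314 × ln(180/90)] = 81.1 J/K.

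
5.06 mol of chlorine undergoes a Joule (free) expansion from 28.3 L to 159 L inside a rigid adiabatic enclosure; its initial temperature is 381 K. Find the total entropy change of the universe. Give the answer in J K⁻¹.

ΔS_universe = 72.6 J/K

No heat is exchanged and no work is done, so the ideal-gas temperature stays constant.
Entropy is a state function; using a reversible isothermal path, ΔS_gas = nR ln(V₂/V₁) = 5.06 × 8.314 × ln(159/28.3) = 72.6 J/K.
The insulated surroundings exchange no heat, so ΔS_surr = 0 and ΔS_universe = ΔS_gas.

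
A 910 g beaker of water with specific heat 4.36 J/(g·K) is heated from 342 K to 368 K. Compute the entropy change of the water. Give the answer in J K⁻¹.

ΔS = ∫dQ_rev/T = m c ln(T₂/T₁) = 910 × 4.36 × ln(368/342) = 291 J/K.

ΔS = 291 J/K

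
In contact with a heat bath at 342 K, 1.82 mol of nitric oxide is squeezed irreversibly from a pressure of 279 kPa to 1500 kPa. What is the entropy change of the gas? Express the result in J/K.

ΔS_gas = -25.5 J/K

Entropy is a state function, so ΔS_gas depends only on the end states.
For an isothermal ideal gas ΔS_gas = nR ln(P₁/P₂) = 1.82 × 8.314 × ln(279/1500) = -25.5 J/K.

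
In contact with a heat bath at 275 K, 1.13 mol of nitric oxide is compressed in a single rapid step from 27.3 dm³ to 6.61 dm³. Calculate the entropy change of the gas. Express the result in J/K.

Entropy is a state function, so ΔS_gas depends only on the end states.
For an isothermal ideal gas ΔS_gas = nR ln(V₂/V₁) = 1.13 × 8.314 × ln(6.61/27.3) = -13.3 J/K.

ΔS_gas = -13.3 J/K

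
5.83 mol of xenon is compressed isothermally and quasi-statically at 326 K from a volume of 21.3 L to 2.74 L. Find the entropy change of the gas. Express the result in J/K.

ΔS_gas = -99.4 J/K

For an isothermal ideal gas ΔS_gas = nR ln(V₂/V₁) = 5.83 × 8.314 × ln(2.74/21.3) = -99.4 J/K.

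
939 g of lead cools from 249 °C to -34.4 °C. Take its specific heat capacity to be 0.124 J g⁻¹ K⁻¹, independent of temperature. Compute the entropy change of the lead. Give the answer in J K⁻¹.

ΔS = -91.1 J/K

In kelvin: T₁ = 522.15 K, T₂ = 238.75 K. ΔS = ∫dQ_rev/T = m c ln(T₂/T₁) = 939 × 0.124 × ln(238.75/522.15) = -91.1 J/K.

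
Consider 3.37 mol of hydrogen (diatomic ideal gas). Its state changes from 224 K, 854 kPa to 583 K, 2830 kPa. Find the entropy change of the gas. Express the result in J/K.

ΔS = nC_p ln(T₂/T₁) − nR ln(P₂/P₁), with C_p = 7R/2 = 29.1 J mol⁻¹ K⁻¹ for a diatomic ideal gas.
ΔS = 3.37 × [29.1 × ln(583/224) − 8.314 × ln(2830/854)] = 60.2 J/K.

ΔS = 60.2 J/K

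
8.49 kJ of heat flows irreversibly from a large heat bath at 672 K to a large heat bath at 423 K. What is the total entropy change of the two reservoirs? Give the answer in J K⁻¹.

ΔS_total = 7.44 J/K

ΔS_hot = −Q/T_H = −8490/672 = -12.63 J/K and ΔS_cold = +Q/T_C = 8490/423 = 20.07 J/K.
ΔS_total = -12.63 + 20.07 = 7.44 J/K, positive as the second law requires.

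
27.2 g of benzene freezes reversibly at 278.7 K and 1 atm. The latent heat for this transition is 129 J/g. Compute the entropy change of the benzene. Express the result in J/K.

ΔS = -12.6 J/K

Heat released by the substance: Q = −mL = −27.2 × 129 = −3508.8 J.
At constant T, ΔS = Q_rev/T = −3508.8 / 278.7 = -12.6 J/K.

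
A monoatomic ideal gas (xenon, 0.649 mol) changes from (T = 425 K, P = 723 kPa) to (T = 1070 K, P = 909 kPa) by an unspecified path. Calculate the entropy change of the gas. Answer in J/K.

ΔS = 11.2 J/K

ΔS = nC_p ln(T₂/T₁) − nR ln(P₂/P₁), with C_p = 5R/2 = 20.79 J mol⁻¹ K⁻¹ for a monoatomic ideal gas.
ΔS = 0.649 × [20.79 × ln(1070/425) − 8.314 × ln(909/723)] = 11.2 J/K.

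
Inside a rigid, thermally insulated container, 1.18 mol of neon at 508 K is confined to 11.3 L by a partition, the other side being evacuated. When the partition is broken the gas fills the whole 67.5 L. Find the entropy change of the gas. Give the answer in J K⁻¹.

For an ideal gas in free expansion Q = 0 and W = 0, so T is unchanged.
Entropy is a state function; using a reversible isothermal path, ΔS_gas = nR ln(V₂/V₁) = 1.18 × 8.314 × ln(67.5/11.3) = 17.5 J/K.

ΔS_gas = 17.5 J/K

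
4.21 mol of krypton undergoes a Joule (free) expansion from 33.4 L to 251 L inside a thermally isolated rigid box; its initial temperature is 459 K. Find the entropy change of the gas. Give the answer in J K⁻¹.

ΔS_gas = 70.6 J/K

For an ideal gas in free expansion Q = 0 and W = 0, so T is unchanged.
Entropy is a state function; using a reversible isothermal path, ΔS_gas = nR ln(V₂/V₁) = 4.21 × 8.314 × ln(251/33.4) = 70.6 J/K.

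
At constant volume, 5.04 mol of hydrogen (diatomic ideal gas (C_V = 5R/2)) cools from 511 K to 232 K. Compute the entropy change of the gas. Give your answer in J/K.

At constant volume, ΔS = nC_V ln(T₂/T₁) with C_V = 5R/2 = 20.79 J mol⁻¹ K⁻¹.
ΔS = 5.04 × 20.79 × ln(232/511) = -82.7 J/K.

ΔS = -82.7 J/K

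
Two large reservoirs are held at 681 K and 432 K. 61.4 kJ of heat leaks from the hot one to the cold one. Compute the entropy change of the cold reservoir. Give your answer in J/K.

ΔS_cold = 142 J/K

The cold reservoir gains heat Q, so ΔS_cold = +Q/T_C = 61400/432 = 142 J/K.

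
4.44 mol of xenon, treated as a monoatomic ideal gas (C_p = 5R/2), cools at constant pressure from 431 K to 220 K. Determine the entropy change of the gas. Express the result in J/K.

ΔS = -62.1 J/K

At constant pressure, ΔS = nC_p ln(T₂/T₁) with C_p = 5R/2 = 20.79 J mol⁻¹ K⁻¹.
ΔS = 4.44 × 20.79 × ln(220/431) = -62.1 J/K.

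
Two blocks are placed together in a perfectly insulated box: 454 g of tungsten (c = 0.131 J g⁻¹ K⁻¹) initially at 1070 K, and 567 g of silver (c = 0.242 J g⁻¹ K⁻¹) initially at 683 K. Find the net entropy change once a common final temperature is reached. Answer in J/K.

Energy balance: T_f = (m₁c₁T₁ + m₂c₂T₂)/(m₁c₁ + m₂c₂) = 800.02 K.
ΔS₁ = m₁c₁ ln(T_f/T₁) = 59.474 × ln(800.02/1070) = -17.29 J/K.
ΔS₂ = m₂c₂ ln(T_f/T₂) = 137.214 × ln(800.02/683) = 21.7 J/K.
ΔS_total = -17.29 + 21.7 = 4.41 J/K.

ΔS_total = 4.41 J/K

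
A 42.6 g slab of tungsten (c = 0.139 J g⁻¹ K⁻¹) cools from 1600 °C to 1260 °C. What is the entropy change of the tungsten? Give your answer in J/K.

In kelvin: T₁ = 1873.15 K, T₂ = 1533.15 K. ΔS = ∫dQ_rev/T = m c ln(T₂/T₁) = 42.6 × 0.139 × ln(1533.15/1873.15) = -1.19 J/K.

ΔS = -1.19 J/K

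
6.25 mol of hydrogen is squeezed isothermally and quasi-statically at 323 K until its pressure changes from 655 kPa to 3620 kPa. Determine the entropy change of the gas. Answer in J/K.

ΔS_gas = -88.8 J/K

For an isothermal ideal gas ΔS_gas = nR ln(P₁/P₂) = 6.25 × 8.314 × ln(655/3620) = -88.8 J/K.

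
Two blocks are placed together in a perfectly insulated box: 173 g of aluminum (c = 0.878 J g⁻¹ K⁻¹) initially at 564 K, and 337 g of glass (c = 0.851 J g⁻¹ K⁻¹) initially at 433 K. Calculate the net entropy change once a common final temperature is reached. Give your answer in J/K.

Energy balance: T_f = (m₁c₁T₁ + m₂c₂T₂)/(m₁c₁ + m₂c₂) = 478.36 K.
ΔS₁ = m₁c₁ ln(T_f/T₁) = 151.894 × ln(478.36/564) = -25.02 J/K.
ΔS₂ = m₂c₂ ln(T_f/T₂) = 286.787 × ln(478.36/433) = 28.57 J/K.
ΔS_total = -25.02 + 28.57 = 3.55 J/K.

ΔS_total = 3.55 J/K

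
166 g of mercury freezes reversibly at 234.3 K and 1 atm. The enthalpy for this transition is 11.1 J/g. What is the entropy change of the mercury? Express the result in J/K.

ΔS = -7.86 J/K

Heat released by the substance: Q = −mL = −166 × 11.1 = −1842.6 J.
At constant T, ΔS = Q_rev/T = −1842.6 / 234.3 = -7.86 J/K.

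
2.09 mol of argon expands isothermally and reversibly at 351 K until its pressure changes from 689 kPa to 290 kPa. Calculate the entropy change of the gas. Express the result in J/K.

For an isothermal ideal gas ΔS_gas = nR ln(P₁/P₂) = 2.09 × 8.314 × ln(689/290) = 15 J/K.

ΔS_gas = 15 J/K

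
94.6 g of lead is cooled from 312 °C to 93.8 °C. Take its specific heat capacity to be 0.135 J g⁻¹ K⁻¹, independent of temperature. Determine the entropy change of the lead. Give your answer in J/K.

In kelvin: T₁ = 585.15 K, T₂ = 366.95 K. ΔS = ∫dQ_rev/T = m c ln(T₂/T₁) = 94.6 × 0.135 × ln(366.95/585.15) = -5.96 J/K.

ΔS = -5.96 J/K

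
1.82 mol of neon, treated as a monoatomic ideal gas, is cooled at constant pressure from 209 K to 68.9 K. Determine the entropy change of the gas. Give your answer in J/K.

At constant pressure, ΔS = nC_p ln(T₂/T₁) with C_p = 5R/2 = 20.79 J mol⁻¹ K⁻¹.
ΔS = 1.82 × 20.79 × ln(68.9/209) = -42 J/K.

ΔS = -42 J/K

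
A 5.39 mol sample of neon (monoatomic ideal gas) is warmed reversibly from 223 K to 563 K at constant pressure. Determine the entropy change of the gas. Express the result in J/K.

At constant pressure, ΔS = nC_p ln(T₂/T₁) with C_p = 5R/2 = 20.79 J mol⁻¹ K⁻¹.
ΔS = 5.39 × 20.79 × ln(563/223) = 104 J/K.

ΔS = 104 J/K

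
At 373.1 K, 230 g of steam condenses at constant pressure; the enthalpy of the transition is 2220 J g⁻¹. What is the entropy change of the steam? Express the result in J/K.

Heat released by the substance: Q = −mL = −230 × 2220 = −510600 J.
At constant T, ΔS = Q_rev/T = −510600 / 373.1 = -1370 J/K.

ΔS = -1370 J/K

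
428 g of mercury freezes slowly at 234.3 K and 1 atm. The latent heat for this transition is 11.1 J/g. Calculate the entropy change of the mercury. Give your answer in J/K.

ΔS = -20.3 J/K

Heat released by the substance: Q = −mL = −428 × 11.1 = −4750.8 J.
At constant T, ΔS = Q_rev/T = −4750.8 / 234.3 = -20.3 J/K.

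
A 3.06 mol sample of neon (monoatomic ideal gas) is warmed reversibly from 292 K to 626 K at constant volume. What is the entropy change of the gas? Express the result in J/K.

At constant volume, ΔS = nC_V ln(T₂/T₁) with C_V = 3R/2 = 12.47 J mol⁻¹ K⁻¹.
ΔS = 3.06 × 12.47 × ln(626/292) = 29.1 J/K.

ΔS = 29.1 J/K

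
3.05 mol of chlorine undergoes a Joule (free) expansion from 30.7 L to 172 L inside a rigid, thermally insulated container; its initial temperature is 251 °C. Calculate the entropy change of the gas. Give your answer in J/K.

No heat is exchanged and no work is done, so the ideal-gas temperature stays constant.
Entropy is a state function; using a reversible isothermal path, ΔS_gas = nR ln(V₂/V₁) = 3.05 × 8.314 × ln(172/30.7) = 43.7 J/K.

ΔS_gas = 43.7 J/K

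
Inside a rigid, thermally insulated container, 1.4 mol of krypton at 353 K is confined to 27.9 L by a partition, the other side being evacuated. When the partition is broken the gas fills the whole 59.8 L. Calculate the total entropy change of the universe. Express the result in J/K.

ΔS_universe = 8.87 J/K

No heat is exchanged and no work is done, so the ideal-gas temperature stays constant.
Entropy is a state function; using a reversible isothermal path, ΔS_gas = nR ln(V₂/V₁) = 1.4 × 8.314 × ln(59.8/27.9) = 8.87 J/K.
The insulated surroundings exchange no heat, so ΔS_surr = 0 and ΔS_universe = ΔS_gas.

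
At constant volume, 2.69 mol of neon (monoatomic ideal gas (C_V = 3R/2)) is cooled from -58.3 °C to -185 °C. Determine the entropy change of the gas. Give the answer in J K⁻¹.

ΔS = -29.9 J/K

In kelvin: T₁ = 214.85 K, T₂ = 88.15 K. At constant volume, ΔS = nC_V ln(T₂/T₁) with C_V = 3R/2 = 12.47 J mol⁻¹ K⁻¹.
ΔS = 2.69 × 12.47 × ln(88.15/214.85) = -29.9 J/K.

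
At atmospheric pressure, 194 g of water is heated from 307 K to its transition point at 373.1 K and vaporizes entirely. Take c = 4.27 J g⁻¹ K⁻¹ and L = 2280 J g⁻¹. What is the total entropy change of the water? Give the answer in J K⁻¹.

ΔS = 1350 J/K

Warming step: ΔS₁ = m c ln(T_tr/T_i) = 194 × 4.27 × ln(373.1/307) = 161.5 J/K.
Phase change: ΔS₂ = +mL/T_tr = 194 × 2280 / 373.1 = 1186 J/K.
ΔS_total = (161.5) + (1186) = 1350 J/K.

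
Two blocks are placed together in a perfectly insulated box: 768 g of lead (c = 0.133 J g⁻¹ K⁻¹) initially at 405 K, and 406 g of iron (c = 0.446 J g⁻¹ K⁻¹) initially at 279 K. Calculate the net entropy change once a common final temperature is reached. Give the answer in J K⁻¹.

Energy balance: T_f = (m₁c₁T₁ + m₂c₂T₂)/(m₁c₁ + m₂c₂) = 324.44 K.
ΔS₁ = m₁c₁ ln(T_f/T₁) = 102.144 × ln(324.44/405) = -22.65 J/K.
ΔS₂ = m₂c₂ ln(T_f/T₂) = 181.076 × ln(324.44/279) = 27.32 J/K.
ΔS_total = -22.65 + 27.32 = 4.67 J/K.

ΔS_total = 4.67 J/K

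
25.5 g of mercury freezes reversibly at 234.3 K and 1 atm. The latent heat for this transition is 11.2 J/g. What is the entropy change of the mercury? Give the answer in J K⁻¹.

ΔS = -1.22 J/K

Heat released by the substance: Q = −mL = −25.5 × 11.2 = −285.6 J.
At constant T, ΔS = Q_rev/T = −285.6 / 234.3 = -1.22 J/K.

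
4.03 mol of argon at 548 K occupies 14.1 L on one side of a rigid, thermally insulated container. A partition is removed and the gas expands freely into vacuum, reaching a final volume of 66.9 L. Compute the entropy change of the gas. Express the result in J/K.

ΔS_gas = 52.2 J/K

No heat is exchanged and no work is done, so the ideal-gas temperature stays constant.
Entropy is a state function; using a reversible isothermal path, ΔS_gas = nR ln(V₂/V₁) = 4.03 × 8.314 × ln(66.9/14.1) = 52.2 J/K.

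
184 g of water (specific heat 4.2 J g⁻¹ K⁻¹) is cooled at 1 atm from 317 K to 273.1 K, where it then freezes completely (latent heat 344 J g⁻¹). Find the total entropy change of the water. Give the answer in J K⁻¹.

Cooling step: ΔS₁ = m c ln(T_tr/T_i) = 184 × 4.2 × ln(273.1/317) = -115.2 J/K.
Phase change: ΔS₂ = −mL/T_tr = −184 × 344 / 273.1 = -231.8 J/K.
ΔS_total = (-115.2) + (-231.8) = -347 J/K.

ΔS = -347 J/K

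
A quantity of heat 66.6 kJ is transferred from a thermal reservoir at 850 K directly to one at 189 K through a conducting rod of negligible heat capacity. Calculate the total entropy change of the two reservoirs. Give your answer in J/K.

ΔS_hot = −Q/T_H = −66600/850 = -78.35 J/K and ΔS_cold = +Q/T_C = 66600/189 = 352.4 J/K.
ΔS_total = -78.35 + 352.4 = 274 J/K, positive as the second law requires.

ΔS_total = 274 J/K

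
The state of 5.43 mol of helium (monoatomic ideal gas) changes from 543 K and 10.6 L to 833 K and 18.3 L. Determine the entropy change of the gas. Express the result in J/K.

ΔS = 53.6 J/K

Entropy is a state function: ΔS = nC_V ln(T₂/T₁) + nR ln(V₂/V₁), with C_V = 3R/2 = 12.47 J mol⁻¹ K⁻¹ for a monoatomic ideal gas.
ΔS = 5.43 × [12.47 × ln(833/543) + 8.314 × ln(18.3/10.6)] = 53.6 J/K.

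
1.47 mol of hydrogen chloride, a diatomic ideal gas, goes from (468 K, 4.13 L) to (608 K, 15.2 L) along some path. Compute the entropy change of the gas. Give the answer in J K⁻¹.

ΔS = 23.9 J/K

Entropy is a state function: ΔS = nC_V ln(T₂/T₁) + nR ln(V₂/V₁), with C_V = 5R/2 = 20.79 J mol⁻¹ K⁻¹ for a diatomic ideal gas.
ΔS = 1.47 × [20.79 × ln(608/468) + 8.314 × ln(15.2/4.13)] = 23.9 J/K.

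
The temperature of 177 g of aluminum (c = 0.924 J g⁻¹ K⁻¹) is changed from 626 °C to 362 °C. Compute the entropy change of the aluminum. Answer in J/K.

In kelvin: T₁ = 899.15 K, T₂ = 635.15 K. ΔS = ∫dQ_rev/T = m c ln(T₂/T₁) = 177 × 0.924 × ln(635.15/899.15) = -56.8 J/K.

ΔS = -56.8 J/K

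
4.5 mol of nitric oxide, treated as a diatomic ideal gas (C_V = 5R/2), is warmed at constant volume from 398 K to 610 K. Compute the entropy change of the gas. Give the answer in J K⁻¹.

At constant volume, ΔS = nC_V ln(T₂/T₁) with C_V = 5R/2 = 20.79 J mol⁻¹ K⁻¹.
ΔS = 4.5 × 20.79 × ln(610/398) = 39.9 J/K.

ΔS = 39.9 J/K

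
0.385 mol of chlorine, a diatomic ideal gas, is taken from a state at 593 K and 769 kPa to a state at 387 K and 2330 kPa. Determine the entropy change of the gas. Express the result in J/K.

ΔS = nC_p ln(T₂/T₁) − nR ln(P₂/P₁), with C_p = 7R/2 = 29.1 J mol⁻¹ K⁻¹ for a diatomic ideal gas.
ΔS = 0.385 × [29.1 × ln(387/593) − 8.314 × ln(2330/769)] = -8.33 J/K.

ΔS = -8.33 J/K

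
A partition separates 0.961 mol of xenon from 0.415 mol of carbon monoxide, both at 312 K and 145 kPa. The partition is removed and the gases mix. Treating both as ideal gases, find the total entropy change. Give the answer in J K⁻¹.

ΔS_mix = 7 J/K

Mole fractions: x_A = 0.961/1.38 = 0.698, x_B = 0.302.
ΔS_mix = −R(n_A ln x_A + n_B ln x_B) = −8.314 × (0.961 ln 0.698 + 0.415 ln 0.302) = 7 J/K.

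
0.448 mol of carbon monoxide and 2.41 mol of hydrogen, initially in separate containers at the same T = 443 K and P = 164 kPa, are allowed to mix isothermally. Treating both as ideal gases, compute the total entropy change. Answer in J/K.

ΔS_mix = 10.3 J/K

Mole fractions: x_A = 0.448/2.86 = 0.157, x_B = 0.843.
ΔS_mix = −R(n_A ln x_A + n_B ln x_B) = −8.314 × (0.448 ln 0.157 + 2.41 ln 0.843) = 10.3 J/K.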